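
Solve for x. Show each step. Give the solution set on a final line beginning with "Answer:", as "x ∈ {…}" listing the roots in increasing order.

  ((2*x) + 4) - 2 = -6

Step 1. [((2*x) + 4) - 2 = -6] -2 is outermost — add 2 both sides, so sub: (2*x) + 4 = -4.
Step 2. [(2*x) + 4 = -4] +4 is outermost — subtract 4 both sides. So sub: 2*x = -8.
Step 3. [2*x = -8] LHS = 2·(…); ÷2 both sides ⇒ div: x = -4.

Answer: x ∈ {-4}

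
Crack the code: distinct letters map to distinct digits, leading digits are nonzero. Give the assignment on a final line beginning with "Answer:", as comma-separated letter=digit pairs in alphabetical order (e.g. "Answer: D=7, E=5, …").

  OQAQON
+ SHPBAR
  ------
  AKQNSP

Step 1. [col 1: N + R ≡ P (mod 10)] R=3 is one option consistent with column 1 (N + R ≡ P (mod 10), carry-in 0) — take it. So R=3.
Step 2. [col 1: N + R ≡ P (mod 10)] several values work for N in column 1 (N + R ≡ P (mod 10), carry-in 0); try N=9. So N=9.
Step 3. [col 1: N + R ≡ P (mod 10)] column 1 reads N+R+carry(0)=P with N=9, R=3; with digits 3,9 already taken and all letters distinct, the only value for P is 2. So P=2.
Step 4. [col 2: O + A ≡ S (mod 10)] no forcing yet in column 2 (carry-in 1); O=4 is free and consistent — try it, so O=4.
Step 5. [col 2: O + A ≡ S (mod 10)] several values work for S in column 2 (O + A ≡ S (mod 10), carry-in 1); try S=1, so S=1.
Step 6. [col 2: O + A ≡ S (mod 10)] in column 2 we have O+A≡S with carry-in 1; given O=4, S=1 and digits 1,2,3,4,9 already taken and all letters distinct, that pins A to 6, so A=6.
Step 7. [col 3: Q + B ≡ N (mod 10)] no forcing yet in column 3 (carry-in 1); B=0 is free and consistent — try it ⇒ B=0.
Step 8. [col 3: Q + B ≡ N (mod 10)] in column 3 we have Q+B≡N with carry-in 1; given B=0, N=9 and digits 0,1,2,3,4,6,9 already taken and all letters distinct, that pins Q to 8. So Q=8.
Step 9. [col 5: Q + H ≡ K (mod 10)] from column 5 (Q=8, carry-in 0, digits 0,1,2,3,4,6,8,9 already taken and all letters distinct): K must equal 5, so K=5.
Step 10. [col 5: Q + H ≡ K (mod 10)] from column 5 (Q=8, K=5, carry-in 0, digits 0,1,2,3,4,5,6,8,9 already taken and all letters distinct): H must equal 7. So H=7.

Answer: A=6, B=0, H=7, K=5, N=9, O=4, P=2, Q=8, R=3, S=1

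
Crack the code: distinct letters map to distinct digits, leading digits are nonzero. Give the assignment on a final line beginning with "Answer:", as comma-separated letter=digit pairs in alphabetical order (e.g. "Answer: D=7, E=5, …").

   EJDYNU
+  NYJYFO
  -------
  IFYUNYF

Step 1. [col 1: U + O ≡ F (mod 10)] column 1 (U + O ≡ F (mod 10), carry-in 0) doesn't pin U yet; pick U=4 and continue ⇒ U=4.
Step 2. [I] the sum has 7 digits but both addends have 6; that extra leading digit I is the final carry, namely 1, so I=1.
Step 3. [col 1: U + O ≡ F (mod 10)] F=6 is one option consistent with column 1 (U + O ≡ F (mod 10), carry-in 0) — take it, so F=6.
Step 4. [col 1: U + O ≡ F (mod 10)] in column 1 we have U+O≡F with carry-in 0; given U=4, F=6 and digits 1,4,6 already taken and all letters distinct, that pins O to 2. So O=2.
Step 5. [col 2: N + F ≡ Y (mod 10)] Y=3 is one option consistent with column 2 (N + F ≡ Y (mod 10), carry-in 0) — take it. So Y=3.
Step 6. [col 2: N + F ≡ Y (mod 10)] in column 2 we have N+F≡Y with carry-in 0; given F=6, Y=3 and digits 1,2,3,4,6 already taken and all letters distinct, that pins N to 7 ⇒ N=7.
Step 7. [col 4: D + J ≡ U (mod 10)] column 4 (D + J ≡ U (mod 10), carry-in 0) doesn't pin D yet; pick D=5 and continue ⇒ D=5.
Step 8. [col 4: D + J ≡ U (mod 10)] from column 4 (D=5, U=4, carry-in 0, digits 1,2,3,4,5,6,7 already taken and all letters distinct): J must equal 9 ⇒ J=9.
Step 9. [col 6: E + N ≡ F (mod 10)] in column 6 we have E+N≡F with carry-in 1; given N=7, F=6 and digits 1,2,3,4,5,6,7,9 already taken and all letters distinct, that pins E to 8 ⇒ E=8.

Answer: D=5, E=8, F=6, I=1, J=9, N=7, O=2, U=4, Y=3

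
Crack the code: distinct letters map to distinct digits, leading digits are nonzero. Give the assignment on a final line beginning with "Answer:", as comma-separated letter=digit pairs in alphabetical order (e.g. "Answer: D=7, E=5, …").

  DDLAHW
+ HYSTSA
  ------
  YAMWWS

Step 1. [col 1: W + A ≡ S (mod 10)] no forcing yet in column 1 (carry-in 0); S=5 is free and consistent — try it ⇒ S=5.
Step 2. [col 1: W + A ≡ S (mod 10)] W=7 is one option consistent with column 1 (W + A ≡ S (mod 10), carry-in 0) — take it, so W=7.
Step 3. [col 1: W + A ≡ S (mod 10)] column 1 reads W+A+carry(0)=S with W=7, S=5; with digits 5,7 already taken and all letters distinct, the only value for A is 8 ⇒ A=8.
Step 4. [col 2: H + S ≡ W (mod 10)] column 2: given S=5, W=7, carry-in 1, and digits 5,7,8 already taken and all letters distinct, H+S≡W (mod 10) forces H=1 ⇒ H=1.
Step 5. [col 3: A + T ≡ W (mod 10)] from column 3 (A=8, W=7, carry-in 0, digits 1,5,7,8 already taken and all letters distinct): T must equal 9, so T=9.
Step 6. [col 4: L + S ≡ M (mod 10)] several values work for M in column 4 (L + S ≡ M (mod 10), carry-in 1); try M=2. So M=2.
Step 7. [col 4: L + S ≡ M (mod 10)] from column 4 (S=5, M=2, carry-in 1, digits 1,2,5,7,8,9 already taken and all letters distinct): L must equal 6, so L=6.
Step 8. [col 5: D + Y ≡ A (mod 10)] D=3 is one option consistent with column 5 (D + Y ≡ A (mod 10), carry-in 1) — take it ⇒ D=3.
Step 9. [col 5: D + Y ≡ A (mod 10)] column 5: given D=3, A=8, carry-in 1, and digits 1,2,3,5,6,7,8,9 already taken and all letters distinct, D+Y≡A (mod 10) forces Y=4. So Y=4.

Answer: A=8, D=3, H=1, L=6, M=2, S=5, T=9, W=7, Y=4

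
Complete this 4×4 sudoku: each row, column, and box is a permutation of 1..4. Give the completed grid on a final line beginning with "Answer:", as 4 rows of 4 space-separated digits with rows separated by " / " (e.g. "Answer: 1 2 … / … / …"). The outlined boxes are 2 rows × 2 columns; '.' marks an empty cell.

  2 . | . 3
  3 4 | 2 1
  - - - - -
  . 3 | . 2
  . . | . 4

Step 1. [r4c1∈{1}] r4c1 is down to just 1. So r4c1=1.
Step 2. [r3c1∈{4}] nothing but 4 survives at r3c1. So r3c1=4.
Step 3. [r1c3∈{4}] r1c3's peers cover all but 4 ⇒ r1c3=4.
Step 4. [r4c2∈{2}] r4c2 is down to just 2, so r4c2=2.
Step 5. [r4c3∈{3}] r4c3's peers cover all but 3, so r4c3=3.
Step 6. [r3c3∈{1}] r3c3 has the single candidate 1 ⇒ r3c3=1.
Step 7. [r1c2∈{1}] r1c2 is down to just 1. So r1c2=1.

Answer: 2 1 4 3 / 3 4 2 1 / 4 3 1 2 / 1 2 3 4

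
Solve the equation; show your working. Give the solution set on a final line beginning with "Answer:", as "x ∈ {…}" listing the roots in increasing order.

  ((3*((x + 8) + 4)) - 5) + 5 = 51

Step 1. [((3*((x + 8) + 4)) - 5) + 5 = 51] +5 is outermost — subtract 5 both sides ⇒ sub: (3*((x + 8) + 4)) - 5 = 46.
Step 2. [(3*((x + 8) + 4)) - 5 = 46] add 5: x sits inside (… - 5). So sub: 3*((x + 8) + 4) = 51.
Step 3. [3*((x + 8) + 4) = 51] leading coefficient 3: divide by 3 ⇒ div: (x + 8) + 4 = 17.
Step 4. [(x + 8) + 4 = 17] +4 is outermost — subtract 4 both sides. So sub: x + 8 = 13.
Step 5. [x + 8 = 13] +8 is outermost — subtract 8 both sides, so sub: x = 5.

Answer: x ∈ {5}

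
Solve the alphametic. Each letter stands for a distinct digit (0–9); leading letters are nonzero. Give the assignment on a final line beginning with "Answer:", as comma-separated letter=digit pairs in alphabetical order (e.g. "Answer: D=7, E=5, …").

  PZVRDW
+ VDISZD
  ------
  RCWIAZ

Step 1. [col 1: W + D ≡ Z (mod 10)] column 1 (W + D ≡ Z (mod 10), carry-in 0) doesn't pin Z yet; pick Z=7 and continue. So Z=7.
Step 2. [col 1: W + D ≡ Z (mod 10)] D=6 is one option consistent with column 1 (W + D ≡ Z (mod 10), carry-in 0) — take it, so D=6.
Step 3. [col 1: W + D ≡ Z (mod 10)] from column 1 (D=6, Z=7, carry-in 0, digits 6,7 already taken and all letters distinct): W must equal 1. So W=1.
Step 4. [col 2: D + Z ≡ A (mod 10)] from column 2 (D=6, Z=7, carry-in 0, digits 1,6,7 already taken and all letters distinct): A must equal 3 ⇒ A=3.
Step 5. [col 3: R + S ≡ I (mod 10)] column 3 (R + S ≡ I (mod 10), carry-in 1) doesn't pin S yet; pick S=0 and continue. So S=0.
Step 6. [col 3: R + S ≡ I (mod 10)] no forcing yet in column 3 (carry-in 1); I=9 is free and consistent — try it, so I=9.
Step 7. [col 3: R + S ≡ I (mod 10)] in column 3 we have R+S≡I with carry-in 1; given S=0, I=9 and digits 0,1,3,6,7,9 already taken and all letters distinct, that pins R to 8. So R=8.
Step 8. [col 4: V + I ≡ W (mod 10)] in column 4 we have V+I≡W with carry-in 0; given I=9, W=1 and digits 0,1,3,6,7,8,9 already taken and all letters distinct, that pins V to 2. So V=2.
Step 9. [col 5: Z + D ≡ C (mod 10)] in column 5 we have Z+D≡C with carry-in 1; given Z=7, D=6 and digits 0,1,2,3,6,7,8,9 already taken and all letters distinct, that pins C to 4, so C=4.
Step 10. [col 6: P + V ≡ R (mod 10)] from column 6 (V=2, R=8, carry-in 1, digits 0,1,2,3,4,6,7,8,9 already taken and all letters distinct): P must equal 5 ⇒ P=5.

Answer: A=3, C=4, D=6, I=9, P=5, R=8, S=0, V=2, W=1, Z=7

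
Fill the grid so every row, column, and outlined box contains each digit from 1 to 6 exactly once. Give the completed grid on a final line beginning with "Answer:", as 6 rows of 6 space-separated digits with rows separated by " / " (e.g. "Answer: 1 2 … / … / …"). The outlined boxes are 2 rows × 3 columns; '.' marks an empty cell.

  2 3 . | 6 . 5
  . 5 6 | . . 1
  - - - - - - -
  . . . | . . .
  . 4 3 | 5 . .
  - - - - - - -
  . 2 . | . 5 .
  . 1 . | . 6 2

Step 1. [r5c3∈{4}] r5c3 is down to just 4 ⇒ r5c3=4.
Step 2. [r3c6∈{3,4,6}] 4 has one home in col 6: r3c6 ⇒ r3c6=4.
Step 3. [r4c5∈{1,2}] r4c5 is the only open cell in row 4 admitting 2. So r4c5=2.
Step 4. [r3c5∈{1,3}] 1 has one home in col 5: r3c5. So r3c5=1.
Step 5. [r5c1∈{3,6}] across row 5, 6 lands solely at r5c1 ⇒ r5c1=6.
Step 6. [r3c4∈{3}] r3c4 is down to just 3 ⇒ r3c4=3.
Step 7. [r2c1∈{4}] nothing but 4 survives at r2c1. So r2c1=4.
Step 8. [r6c3∈{5}] nothing but 5 survives at r6c3. So r6c3=5.
Step 9. [r3c3∈{2}] r3c3 has the single candidate 2, so r3c3=2.
Step 10. [r3c1∈{5}] r3c1 has the single candidate 5. So r3c1=5.
Step 11. [r2c4∈{2}] r2c4 is down to just 2 ⇒ r2c4=2.
Step 12. [r5c6∈{3}] r5c6 has the single candidate 3, so r5c6=3.
Step 13. [r6c4∈{4}] r6c4 is down to just 4, so r6c4=4.
Step 14. [r2c5∈{3}] r2c5 is down to just 3, so r2c5=3.
Step 15. [r1c5∈{4}] r1c5 has the single candidate 4 ⇒ r1c5=4.
Step 16. [r1c3∈{1}] r1c3 is down to just 1. So r1c3=1.
Step 17. [r6c1∈{3}] nothing but 3 survives at r6c1, so r6c1=3.
Step 18. [r5c4∈{1}] r5c4 is down to just 1, so r5c4=1.
Step 19. [r3c2∈{6}] r3c2 has the single candidate 6, so r3c2=6.
Step 20. [r4c6∈{6}] r4c6 is down to just 6, so r4c6=6.
Step 21. [r4c1∈{1}] nothing but 1 survives at r4c1 ⇒ r4c1=1.

Answer: 2 3 1 6 4 5 / 4 5 6 2 3 1 / 5 6 2 3 1 4 / 1 4 3 5 2 6 / 6 2 4 1 5 3 / 3 1 5 4 6 2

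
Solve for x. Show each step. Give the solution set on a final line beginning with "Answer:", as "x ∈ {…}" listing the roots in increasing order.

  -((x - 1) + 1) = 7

Step 1. [-((x - 1) + 1) = 7] leading − — multiply by −1 ⇒ neg: (x - 1) + 1 = -7.
Step 2. [(x - 1) + 1 = -7] peel the +1: subtract 1 from each side. So sub: x - 1 = -8.
Step 3. [x - 1 = -8] the outer -1 inverts by adding 1. So sub: x = -7.

Answer: x ∈ {-7}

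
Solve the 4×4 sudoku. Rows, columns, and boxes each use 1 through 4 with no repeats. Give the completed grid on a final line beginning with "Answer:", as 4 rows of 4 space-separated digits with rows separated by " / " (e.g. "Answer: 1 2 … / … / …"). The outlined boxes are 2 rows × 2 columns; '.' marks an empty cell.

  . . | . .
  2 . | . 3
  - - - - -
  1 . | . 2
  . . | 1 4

Step 1. [r1c1∈{3,4}] in col 1, 4 fits only at r1c1 ⇒ r1c1=4.
Step 2. [r1c2∈{1,3}] across row 1, 3 lands solely at r1c2, so r1c2=3.
Step 3. [r3c3∈{3}] only 3 remains possible at r3c3 ⇒ r3c3=3.
Step 4. [r2c2∈{1}] nothing but 1 survives at r2c2. So r2c2=1.
Step 5. [r1c3∈{2}] r1c3's peers cover all but 2, so r1c3=2.
Step 6. [r4c1∈{3}] only 3 remains possible at r4c1, so r4c1=3.
Step 7. [r4c2∈{2}] only 2 remains possible at r4c2, so r4c2=2.
Step 8. [r1c4∈{1}] nothing but 1 survives at r1c4, so r1c4=1.
Step 9. [r3c2∈{4}] r3c2 has the single candidate 4. So r3c2=4.
Step 10. [r2c3∈{4}] nothing but 4 survives at r2c3 ⇒ r2c3=4.

Answer: 4 3 2 1 / 2 1 4 3 / 1 4 3 2 / 3 2 1 4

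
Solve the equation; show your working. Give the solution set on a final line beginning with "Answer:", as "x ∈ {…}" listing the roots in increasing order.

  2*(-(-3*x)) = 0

Step 1. [2*(-(-3*x)) = 0] leading coefficient 2: divide by 2 ⇒ div: -(-3*x) = 0.
Step 2. [-(-3*x) = 0] flip signs both sides, so neg: -3*x = 0.
Step 3. [-3*x = 0] divide by the outer -3, so div: x = 0.

Answer: x ∈ {0}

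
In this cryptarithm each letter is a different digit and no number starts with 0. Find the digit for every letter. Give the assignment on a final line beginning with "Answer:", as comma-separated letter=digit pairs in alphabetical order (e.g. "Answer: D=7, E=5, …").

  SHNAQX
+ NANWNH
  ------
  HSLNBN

Step 1. [col 1: X + H ≡ N (mod 10)] no forcing yet in column 1 (carry-in 0); H=9 is free and consistent — try it ⇒ H=9.
Step 2. [col 1: X + H ≡ N (mod 10)] column 1 (X + H ≡ N (mod 10), carry-in 0) doesn't pin X yet; pick X=3 and continue, so X=3.
Step 3. [col 1: X + H ≡ N (mod 10)] column 1: given X=3, H=9, carry-in 0, and digits 3,9 already taken and all letters distinct, X+H≡N (mod 10) forces N=2. So N=2.
Step 4. [col 2: Q + N ≡ B (mod 10)] no forcing yet in column 2 (carry-in 1); B=1 is free and consistent — try it, so B=1.
Step 5. [col 2: Q + N ≡ B (mod 10)] column 2 reads Q+N+carry(1)=B with N=2, B=1; with digits 1,2,3,9 already taken and all letters distinct, the only value for Q is 8. So Q=8.
Step 6. [col 3: A + W ≡ N (mod 10)] several values work for A in column 3 (A + W ≡ N (mod 10), carry-in 1); try A=7. So A=7.
Step 7. [col 3: A + W ≡ N (mod 10)] in column 3 we have A+W≡N with carry-in 1; given A=7, N=2 and digits 1,2,3,7,8,9 already taken and all letters distinct, that pins W to 4. So W=4.
Step 8. [col 4: N + N ≡ L (mod 10)] from column 4 (N=2, carry-in 1, digits 1,2,3,4,7,8,9 already taken and all letters distinct): L must equal 5, so L=5.
Step 9. [col 5: H + A ≡ S (mod 10)] from column 5 (H=9, A=7, carry-in 0, digits 1,2,3,4,5,7,8,9 already taken and all letters distinct): S must equal 6, so S=6.

Answer: A=7, B=1, H=9, L=5, N=2, Q=8, S=6, W=4, X=3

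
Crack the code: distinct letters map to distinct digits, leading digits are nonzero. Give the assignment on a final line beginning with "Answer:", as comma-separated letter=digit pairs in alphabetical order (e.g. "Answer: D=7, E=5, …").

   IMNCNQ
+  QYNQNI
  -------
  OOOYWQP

Step 1. [O] O is the leading digit of a 7-digit sum of two 6-digit numbers; the final carry is exactly 1 ⇒ O=1.
Step 2. [col 1: Q + I ≡ P (mod 10)] Q=3 is one option consistent with column 1 (Q + I ≡ P (mod 10), carry-in 0) — take it, so Q=3.
Step 3. [col 1: Q + I ≡ P (mod 10)] no forcing yet in column 1 (carry-in 0); I=7 is free and consistent — try it ⇒ I=7.
Step 4. [col 1: Q + I ≡ P (mod 10)] column 1 reads Q+I+carry(0)=P with Q=3, I=7; with digits 1,3,7 already taken and all letters distinct, the only value for P is 0, so P=0.
Step 5. [col 2: N + N ≡ Q (mod 10)] in column 2 we have N+N≡Q with carry-in 1; given Q=3 and digits 0,1,3,7 already taken and all letters distinct, that pins N to 6. So N=6.
Step 6. [col 3: C + Q ≡ W (mod 10)] W=9 is one option consistent with column 3 (C + Q ≡ W (mod 10), carry-in 1) — take it. So W=9.
Step 7. [col 3: C + Q ≡ W (mod 10)] column 3 reads C+Q+carry(1)=W with Q=3, W=9; with digits 0,1,3,6,7,9 already taken and all letters distinct, the only value for C is 5 ⇒ C=5.
Step 8. [col 4: N + N ≡ Y (mod 10)] in column 4 we have N+N≡Y with carry-in 0; given N=6 and digits 0,1,3,5,6,7,9 already taken and all letters distinct, that pins Y to 2. So Y=2.
Step 9. [col 5: M + Y ≡ O (mod 10)] from column 5 (Y=2, O=1, carry-in 1, digits 0,1,2,3,5,6,7,9 already taken and all letters distinct): M must equal 8. So M=8.

Answer: C=5, I=7, M=8, N=6, O=1, P=0, Q=3, W=9, Y=2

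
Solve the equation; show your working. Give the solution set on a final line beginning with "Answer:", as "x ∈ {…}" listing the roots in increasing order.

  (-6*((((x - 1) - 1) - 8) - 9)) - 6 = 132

Step 1. [(-6*((((x - 1) - 1) - 8) - 9)) - 6 = 132] common factor -6 (LHS and 132) — divide through, so factor: ((((x - 1) - 1) - 8) - 9) + 1 = -22.
Step 2. [((((x - 1) - 1) - 8) - 9) + 1 = -22] +1 is outermost — subtract 1 both sides. So sub: (((x - 1) - 1) - 8) - 9 = -23.
Step 3. [(((x - 1) - 1) - 8) - 9 = -23] add 9: x sits inside (… - 9), so sub: ((x - 1) - 1) - 8 = -14.
Step 4. [((x - 1) - 1) - 8 = -14] -8 is outermost — add 8 both sides ⇒ sub: (x - 1) - 1 = -6.
Step 5. [(x - 1) - 1 = -6] 1 comes off first (add 1), so sub: x - 1 = -5.
Step 6. [x - 1 = -5] 1 comes off first (add 1). So sub: x = -4.

Answer: x ∈ {-4}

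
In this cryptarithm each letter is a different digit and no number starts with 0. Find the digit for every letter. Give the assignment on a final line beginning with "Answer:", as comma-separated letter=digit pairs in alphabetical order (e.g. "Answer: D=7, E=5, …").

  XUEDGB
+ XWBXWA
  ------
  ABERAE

Step 1. [col 1: B + A ≡ E (mod 10)] E=7 is one option consistent with column 1 (B + A ≡ E (mod 10), carry-in 0) — take it, so E=7.
Step 2. [col 1: B + A ≡ E (mod 10)] several values work for A in column 1 (B + A ≡ E (mod 10), carry-in 0); try A=8. So A=8.
Step 3. [col 1: B + A ≡ E (mod 10)] in column 1 we have B+A≡E with carry-in 0; given A=8, E=7 and digits 7,8 already taken and all letters distinct, that pins B to 9 ⇒ B=9.
Step 4. [col 2: G + W ≡ A (mod 10)] column 2 (G + W ≡ A (mod 10), carry-in 1) doesn't pin W yet; pick W=5 and continue. So W=5.
Step 5. [col 2: G + W ≡ A (mod 10)] from column 2 (W=5, A=8, carry-in 1, digits 5,7,8,9 already taken and all letters distinct): G must equal 2 ⇒ G=2.
Step 6. [col 3: D + X ≡ R (mod 10)] several values work for X in column 3 (D + X ≡ R (mod 10), carry-in 0); try X=4. So X=4.
Step 7. [col 3: D + X ≡ R (mod 10)] in column 3 we have D+X≡R with carry-in 0; given X=4 and digits 2,4,5,7,8,9 already taken and all letters distinct, that pins R to 0. So R=0.
Step 8. [col 3: D + X ≡ R (mod 10)] column 3 reads D+X+carry(0)=R with X=4, R=0; with digits 0,2,4,5,7,8,9 already taken and all letters distinct, the only value for D is 6, so D=6.
Step 9. [col 5: U + W ≡ B (mod 10)] in column 5 we have U+W≡B with carry-in 1; given W=5, B=9 and digits 0,2,4,5,6,7,8,9 already taken and all letters distinct, that pins U to 3. So U=3.

Answer: A=8, B=9, D=6, E=7, G=2, R=0, U=3, W=5, X=4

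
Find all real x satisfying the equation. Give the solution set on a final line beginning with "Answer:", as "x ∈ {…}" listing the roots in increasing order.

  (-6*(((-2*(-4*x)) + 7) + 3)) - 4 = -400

Step 1. [(-6*(((-2*(-4*x)) + 7) + 3)) - 4 = -400] 4 comes off first (add 4) ⇒ sub: -6*(((-2*(-4*x)) + 7) + 3) = -396.
Step 2. [-6*(((-2*(-4*x)) + 7) + 3) = -396] LHS = -6·(…); ÷-6 both sides ⇒ div: ((-2*(-4*x)) + 7) + 3 = 66.
Step 3. [((-2*(-4*x)) + 7) + 3 = 66] peel the +3: subtract 3 from each side ⇒ sub: (-2*(-4*x)) + 7 = 63.
Step 4. [(-2*(-4*x)) + 7 = 63] 7 comes off first (subtract 7) ⇒ sub: -2*(-4*x) = 56.
Step 5. [-2*(-4*x) = 56] divide by the outer -2, so div: -4*x = -28.
Step 6. [-4*x = -28] -4·(inner) — divide through by -4 ⇒ div: x = 7.

Answer: x ∈ {7}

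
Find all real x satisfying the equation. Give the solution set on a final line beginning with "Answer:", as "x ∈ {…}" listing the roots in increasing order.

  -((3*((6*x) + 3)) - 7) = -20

Step 1. [-((3*((6*x) + 3)) - 7) = -20] flip signs both sides. So neg: (3*((6*x) + 3)) - 7 = 20.
Step 2. [(3*((6*x) + 3)) - 7 = 20] peel the -7: add 7 from each side. So sub: 3*((6*x) + 3) = 27.
Step 3. [3*((6*x) + 3) = 27] divide by the outer 3. So div: (6*x) + 3 = 9.
Step 4. [(6*x) + 3 = 9] peel the +3: subtract 3 from each side, so sub: 6*x = 6.
Step 5. [6*x = 6] leading coefficient 6: divide by 6, so div: x = 1.

Answer: x ∈ {1}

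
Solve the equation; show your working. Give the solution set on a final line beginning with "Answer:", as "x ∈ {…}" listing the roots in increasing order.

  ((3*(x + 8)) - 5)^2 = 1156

Step 1. [((3*(x + 8)) - 5)^2 = 1156] √ both sides: 1156 ≥ 0 gives two branches, so sqrt: (3*(x + 8)) - 5 = 34 or -34.
Step 2. [(3*(x + 8)) - 5 = 34 or -34] 5 comes off first (add 5), so sub: 3*(x + 8) = 39 or -29.
Step 3. [3*(x + 8) = 39 or -29] 3·(inner) — divide through by 3 ⇒ div: x + 8 = 13 or -29/3.
Step 4. [x + 8 = 13 or -29/3] the outer +8 inverts by subtracting 8, so sub: x = 5 or -53/3.

Answer: x ∈ {-53/3, 5}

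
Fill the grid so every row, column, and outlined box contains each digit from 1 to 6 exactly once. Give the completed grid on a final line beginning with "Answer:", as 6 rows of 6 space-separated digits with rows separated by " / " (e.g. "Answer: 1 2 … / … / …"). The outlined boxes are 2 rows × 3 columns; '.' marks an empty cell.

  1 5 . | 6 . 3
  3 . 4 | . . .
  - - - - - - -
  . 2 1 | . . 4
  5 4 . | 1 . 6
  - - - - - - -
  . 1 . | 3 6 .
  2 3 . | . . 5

Step 1. [r2c4∈{2,5}] in col 4, 2 fits only at r2c4. So r2c4=2.
Step 2. [r2c5∈{1,5}] 5 has one home in row 2: r2c5. So r2c5=5.
Step 3. [r3c5∈{3}] r3c5 is down to just 3, so r3c5=3.
Step 4. [r6c4∈{4}] r6c4's peers cover all but 4, so r6c4=4.
Step 5. [r6c3∈{6}] nothing but 6 survives at r6c3. So r6c3=6.
Step 6. [r1c5∈{4}] only 4 remains possible at r1c5 ⇒ r1c5=4.
Step 7. [r6c5∈{1}] r6c5 has the single candidate 1 ⇒ r6c5=1.
Step 8. [r3c4∈{5}] only 5 remains possible at r3c4, so r3c4=5.
Step 9. [r2c2∈{6}] r2c2 is down to just 6, so r2c2=6.
Step 10. [r1c3∈{2}] only 2 remains possible at r1c3, so r1c3=2.
Step 11. [r2c6∈{1}] nothing but 1 survives at r2c6 ⇒ r2c6=1.
Step 12. [r5c1∈{4}] r5c1's peers cover all but 4, so r5c1=4.
Step 13. [r5c3∈{5}] only 5 remains possible at r5c3. So r5c3=5.
Step 14. [r5c6∈{2}] r5c6 is down to just 2, so r5c6=2.
Step 15. [r4c3∈{3}] r4c3 has the single candidate 3, so r4c3=3.
Step 16. [r3c1∈{6}] nothing but 6 survives at r3c1, so r3c1=6.
Step 17. [r4c5∈{2}] r4c5 has the single candidate 2 ⇒ r4c5=2.

Answer: 1 5 2 6 4 3 / 3 6 4 2 5 1 / 6 2 1 5 3 4 / 5 4 3 1 2 6 / 4 1 5 3 6 2 / 2 3 6 4 1 5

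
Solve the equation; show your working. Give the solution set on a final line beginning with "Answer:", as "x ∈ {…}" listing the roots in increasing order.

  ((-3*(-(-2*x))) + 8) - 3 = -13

Step 1. [((-3*(-(-2*x))) + 8) - 3 = -13] peel the -3: add 3 from each side ⇒ sub: (-3*(-(-2*x))) + 8 = -10.
Step 2. [(-3*(-(-2*x))) + 8 = -10] subtract 8: x sits inside (… + 8), so sub: -3*(-(-2*x)) = -18.
Step 3. [-3*(-(-2*x)) = -18] -3 out front; divide by -3 ⇒ div: -(-2*x) = 6.
Step 4. [-(-2*x) = 6] flip signs both sides ⇒ neg: -2*x = -6.
Step 5. [-2*x = -6] -2 out front; divide by -2 ⇒ div: x = 3.

Answer: x ∈ {3}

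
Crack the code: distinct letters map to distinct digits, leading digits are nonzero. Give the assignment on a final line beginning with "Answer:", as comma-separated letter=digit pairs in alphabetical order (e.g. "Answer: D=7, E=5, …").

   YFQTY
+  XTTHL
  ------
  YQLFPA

Step 1. [col 1: Y + L ≡ A (mod 10)] column 1 (Y + L ≡ A (mod 10), carry-in 0) doesn't pin L yet; pick L=3 and continue. So L=3.
Step 2. [col 1: Y + L ≡ A (mod 10)] column 1 (Y + L ≡ A (mod 10), carry-in 0) doesn't pin A yet; pick A=4 and continue ⇒ A=4.
Step 3. [col 1: Y + L ≡ A (mod 10)] column 1: given L=3, A=4, carry-in 0, and digits 3,4 already taken and all letters distinct, Y+L≡A (mod 10) forces Y=1 ⇒ Y=1.
Step 4. [col 2: T + H ≡ P (mod 10)] no forcing yet in column 2 (carry-in 0); H=9 is free and consistent — try it, so H=9.
Step 5. [col 2: T + H ≡ P (mod 10)] several values work for P in column 2 (T + H ≡ P (mod 10), carry-in 0); try P=5 ⇒ P=5.
Step 6. [col 2: T + H ≡ P (mod 10)] in column 2 we have T+H≡P with carry-in 0; given H=9, P=5 and digits 1,3,4,5,9 already taken and all letters distinct, that pins T to 6. So T=6.
Step 7. [col 3: Q + T ≡ F (mod 10)] column 3 reads Q+T+carry(1)=F with T=6; with digits 1,3,4,5,6,9 already taken and all letters distinct, the only value for F is 7, so F=7.
Step 8. [col 3: Q + T ≡ F (mod 10)] column 3 reads Q+T+carry(1)=F with T=6, F=7; with digits 1,3,4,5,6,7,9 already taken and all letters distinct, the only value for Q is 0. So Q=0.
Step 9. [col 5: Y + X ≡ Q (mod 10)] in column 5 we have Y+X≡Q with carry-in 1; given Y=1, Q=0 and digits 0,1,3,4,5,6,7,9 already taken and all letters distinct, that pins X to 8. So X=8.

Answer: A=4, F=7, H=9, L=3, P=5, Q=0, T=6, X=8, Y=1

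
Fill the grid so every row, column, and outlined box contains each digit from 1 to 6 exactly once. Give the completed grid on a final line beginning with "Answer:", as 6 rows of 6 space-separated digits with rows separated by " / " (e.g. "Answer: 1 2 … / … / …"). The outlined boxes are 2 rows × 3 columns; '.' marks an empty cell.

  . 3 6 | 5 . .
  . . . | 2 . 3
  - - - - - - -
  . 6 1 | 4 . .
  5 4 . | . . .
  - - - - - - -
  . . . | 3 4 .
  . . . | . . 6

Step 1. [r1c5∈{1}] r1c5 has the single candidate 1, so r1c5=1.
Step 2. [r1c1∈{2,4}] 2 has one home in row 1: r1c1, so r1c1=2.
Step 3. [r4c3∈{2,3}] in box 3, 2 fits only at r4c3. So r4c3=2.
Step 4. [r5c3∈{5}] nothing but 5 survives at r5c3 ⇒ r5c3=5.
Step 5. [r6c4∈{1}] r6c4 is down to just 1, so r6c4=1.
Step 6. [r5c6∈{2}] only 2 remains possible at r5c6, so r5c6=2.
Step 7. [r3c1∈{3}] r3c1 is down to just 3, so r3c1=3.
Step 8. [r2c3∈{4}] r2c3's peers cover all but 4 ⇒ r2c3=4.
Step 9. [r5c2∈{1}] r5c2 is down to just 1. So r5c2=1.
Step 10. [r4c4∈{6}] nothing but 6 survives at r4c4. So r4c4=6.
Step 11. [r3c6∈{5}] only 5 remains possible at r3c6 ⇒ r3c6=5.
Step 12. [r6c2∈{2}] r6c2 has the single candidate 2 ⇒ r6c2=2.
Step 13. [r6c3∈{3}] r6c3 is down to just 3, so r6c3=3.
Step 14. [r6c1∈{4}] nothing but 4 survives at r6c1, so r6c1=4.
Step 15. [r2c2∈{5}] only 5 remains possible at r2c2, so r2c2=5.
Step 16. [r1c6∈{4}] r1c6's peers cover all but 4 ⇒ r1c6=4.
Step 17. [r4c6∈{1}] r4c6 has the single candidate 1. So r4c6=1.
Step 18. [r4c5∈{3}] r4c5 is down to just 3 ⇒ r4c5=3.
Step 19. [r5c1∈{6}] r5c1 is down to just 6, so r5c1=6.
Step 20. [r2c5∈{6}] nothing but 6 survives at r2c5, so r2c5=6.
Step 21. [r3c5∈{2}] only 2 remains possible at r3c5 ⇒ r3c5=2.
Step 22. [r6c5∈{5}] r6c5's peers cover all but 5. So r6c5=5.
Step 23. [r2c1∈{1}] nothing but 1 survives at r2c1 ⇒ r2c1=1.

Answer: 2 3 6 5 1 4 / 1 5 4 2 6 3 / 3 6 1 4 2 5 / 5 4 2 6 3 1 / 6 1 5 3 4 2 / 4 2 3 1 5 6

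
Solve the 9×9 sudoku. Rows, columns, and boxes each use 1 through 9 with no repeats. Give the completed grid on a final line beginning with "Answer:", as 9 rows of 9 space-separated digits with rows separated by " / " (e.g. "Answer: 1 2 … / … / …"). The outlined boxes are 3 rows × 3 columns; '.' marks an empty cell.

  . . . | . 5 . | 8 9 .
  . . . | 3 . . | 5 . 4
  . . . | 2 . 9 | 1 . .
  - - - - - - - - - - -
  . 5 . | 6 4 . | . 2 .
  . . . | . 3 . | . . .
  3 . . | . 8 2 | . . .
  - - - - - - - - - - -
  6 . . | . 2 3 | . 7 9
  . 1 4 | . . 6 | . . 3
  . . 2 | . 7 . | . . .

Step 1. [r2c8∈{6}] r2c8's peers cover all but 6 ⇒ r2c8=6.
Step 2. [r7c2∈{8}] r7c2's peers cover all but 8. So r7c2=8.
Step 3. [r8c1∈{5,7,9}] 7 has one home in row 8: r8c1 ⇒ r8c1=7.
Step 4. [r7c4∈{1,4,5}] in row 7, 1 fits only at r7c4, so r7c4=1.
Step 5. [r3c9∈{7}] only 7 remains possible at r3c9 ⇒ r3c9=7.
Step 6. [r2c6∈{1,7,8}] across box 2, 8 lands solely at r2c6 ⇒ r2c6=8.
Step 7. [r7c7∈{4}] only 4 remains possible at r7c7. So r7c7=4.
Step 8. [r2c5∈{1}] r2c5 has the single candidate 1 ⇒ r2c5=1.
Step 9. [r9c7∈{6}] nothing but 6 survives at r9c7, so r9c7=6.
Step 10. [r9c2∈{3,9}] 3 has one home in row 9: r9c2. So r9c2=3.
Step 11. [r9c1∈{5,9}] across box 7, 9 lands solely at r9c1 ⇒ r9c1=9.
Step 12. [r2c1∈{2}] r2c1 is down to just 2. So r2c1=2.
Step 13. [r1c3∈{1,3,6,7}] row 1 places 3 nowhere but r1c3 ⇒ r1c3=3.
Step 14. [r1c2∈{4,6,7}] row 1 places 6 nowhere but r1c2, so r1c2=6.
Step 15. [r3c2∈{4}] only 4 remains possible at r3c2. So r3c2=4.
Step 16. [r6c8∈{1,4,5}] across row 6, 4 lands solely at r6c8. So r6c8=4.
Step 17. [r1c1∈{1}] r1c1 is down to just 1. So r1c1=1.
Step 18. [r4c1∈{8}] only 8 remains possible at r4c1. So r4c1=8.
Step 19. [r4c9∈{1}] only 1 remains possible at r4c9, so r4c9=1.
Step 20. [r4c6∈{7}] nothing but 7 survives at r4c6 ⇒ r4c6=7.
Step 21. [r4c3∈{9}] r4c3's peers cover all but 9, so r4c3=9.
Step 22. [r6c2∈{7}] r6c2 is down to just 7 ⇒ r6c2=7.
Step 23. [r1c6∈{4}] only 4 remains possible at r1c6, so r1c6=4.
Step 24. [r9c6∈{5}] nothing but 5 survives at r9c6, so r9c6=5.
Step 25. [r9c9∈{8}] r9c9 is down to just 8. So r9c9=8.
Step 26. [r6c3∈{1,6}] r6c3 is the only open cell in row 6 admitting 1 ⇒ r6c3=1.
Step 27. [r6c9∈{5,6}] r6c9 is the only open cell in row 6 admitting 6 ⇒ r6c9=6.
Step 28. [r6c7∈{9}] r6c7 has the single candidate 9 ⇒ r6c7=9.
Step 29. [r5c4∈{5,9}] r5c4 is the only open cell in row 5 admitting 9 ⇒ r5c4=9.
Step 30. [r3c1∈{5}] only 5 remains possible at r3c1. So r3c1=5.
Step 31. [r5c8∈{5,8}] across row 5, 8 lands solely at r5c8, so r5c8=8.
Step 32. [r1c9∈{2}] r1c9 has the single candidate 2, so r1c9=2.
Step 33. [r2c3∈{7}] r2c3 has the single candidate 7. So r2c3=7.
Step 34. [r8c4∈{8}] nothing but 8 survives at r8c4. So r8c4=8.
Step 35. [r9c4∈{4}] r9c4's peers cover all but 4, so r9c4=4.
Step 36. [r3c8∈{3}] r3c8's peers cover all but 3, so r3c8=3.
Step 37. [r8c8∈{5}] nothing but 5 survives at r8c8. So r8c8=5.
Step 38. [r7c3∈{5}] r7c3's peers cover all but 5, so r7c3=5.
Step 39. [r5c3∈{6}] r5c3 has the single candidate 6, so r5c3=6.
Step 40. [r4c7∈{3}] r4c7 has the single candidate 3. So r4c7=3.
Step 41. [r3c5∈{6}] r3c5's peers cover all but 6 ⇒ r3c5=6.
Step 42. [r8c5∈{9}] r8c5's peers cover all but 9. So r8c5=9.
Step 43. [r5c2∈{2}] only 2 remains possible at r5c2. So r5c2=2.
Step 44. [r3c3∈{8}] r3c3 is down to just 8 ⇒ r3c3=8.
Step 45. [r5c7∈{7}] only 7 remains possible at r5c7, so r5c7=7.
Step 46. [r8c7∈{2}] only 2 remains possible at r8c7, so r8c7=2.
Step 47. [r9c8∈{1}] r9c8 has the single candidate 1, so r9c8=1.
Step 48. [r2c2∈{9}] r2c2's peers cover all but 9. So r2c2=9.
Step 49. [r5c9∈{5}] only 5 remains possible at r5c9, so r5c9=5.
Step 50. [r5c1∈{4}] r5c1 has the single candidate 4. So r5c1=4.
Step 51. [r5c6∈{1}] r5c6 is down to just 1. So r5c6=1.
Step 52. [r6c4∈{5}] r6c4 is down to just 5. So r6c4=5.
Step 53. [r1c4∈{7}] nothing but 7 survives at r1c4, so r1c4=7.

Answer: 1 6 3 7 5 4 8 9 2 / 2 9 7 3 1 8 5 6 4 / 5 4 8 2 6 9 1 3 7 / 8 5 9 6 4 7 3 2 1 / 4 2 6 9 3 1 7 8 5 / 3 7 1 5 8 2 9 4 6 / 6 8 5 1 2 3 4 7 9 / 7 1 4 8 9 6 2 5 3 / 9 3 2 4 7 5 6 1 8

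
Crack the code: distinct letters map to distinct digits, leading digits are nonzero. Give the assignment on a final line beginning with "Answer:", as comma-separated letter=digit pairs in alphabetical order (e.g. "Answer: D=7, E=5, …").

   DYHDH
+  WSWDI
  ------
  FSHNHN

Step 1. [F] the sum has 6 digits but both addends have 5; that extra leading digit F is the final carry, namely 1, so F=1.
Step 2. [col 1: H + I ≡ N (mod 10)] no forcing yet in column 1 (carry-in 0); I=9 is free and consistent — try it. So I=9.
Step 3. [col 1: H + I ≡ N (mod 10)] H=3 is one option consistent with column 1 (H + I ≡ N (mod 10), carry-in 0) — take it ⇒ H=3.
Step 4. [col 1: H + I ≡ N (mod 10)] column 1 reads H+I+carry(0)=N with H=3, I=9; with digits 1,3,9 already taken and all letters distinct, the only value for N is 2 ⇒ N=2.
Step 5. [col 2: D + D ≡ H (mod 10)] column 2 reads D+D+carry(1)=H with H=3; with digits 1,2,3,9 already taken and all letters distinct, the only value for D is 6 ⇒ D=6.
Step 6. [col 3: H + W ≡ N (mod 10)] column 3 reads H+W+carry(1)=N with H=3, N=2; with digits 1,2,3,6,9 already taken and all letters distinct, the only value for W is 8 ⇒ W=8.
Step 7. [col 4: Y + S ≡ H (mod 10)] no forcing yet in column 4 (carry-in 1); S=5 is free and consistent — try it ⇒ S=5.
Step 8. [col 4: Y + S ≡ H (mod 10)] column 4: given S=5, H=3, carry-in 1, and digits 1,2,3,5,6,8,9 already taken and all letters distinct, Y+S≡H (mod 10) forces Y=7, so Y=7.

Answer: D=6, F=1, H=3, I=9, N=2, S=5, W=8, Y=7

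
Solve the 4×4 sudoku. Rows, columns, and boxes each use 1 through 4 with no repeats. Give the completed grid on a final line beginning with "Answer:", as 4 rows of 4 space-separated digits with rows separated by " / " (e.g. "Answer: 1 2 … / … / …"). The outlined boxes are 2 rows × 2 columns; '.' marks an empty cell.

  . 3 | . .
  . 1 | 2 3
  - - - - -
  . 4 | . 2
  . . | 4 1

Step 1. [r1c1∈{2,4}] r1c1 is the only open cell in row 1 admitting 2 ⇒ r1c1=2.
Step 2. [r3c3∈{3}] r3c3 is down to just 3. So r3c3=3.
Step 3. [r1c4∈{4}] r1c4 has the single candidate 4 ⇒ r1c4=4.
Step 4. [r3c1∈{1}] r3c1's peers cover all but 1 ⇒ r3c1=1.
Step 5. [r2c1∈{4}] r2c1 is down to just 4, so r2c1=4.
Step 6. [r4c2∈{2}] nothing but 2 survives at r4c2 ⇒ r4c2=2.
Step 7. [r4c1∈{3}] r4c1's peers cover all but 3, so r4c1=3.
Step 8. [r1c3∈{1}] r1c3's peers cover all but 1, so r1c3=1.

Answer: 2 3 1 4 / 4 1 2 3 / 1 4 3 2 / 3 2 4 1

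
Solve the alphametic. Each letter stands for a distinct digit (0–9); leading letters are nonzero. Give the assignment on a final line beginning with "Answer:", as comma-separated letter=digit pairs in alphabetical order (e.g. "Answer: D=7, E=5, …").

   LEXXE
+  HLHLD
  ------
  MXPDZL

Step 1. [col 1: E + D ≡ L (mod 10)] no forcing yet in column 1 (carry-in 0); D=5 is free and consistent — try it. So D=5.
Step 2. [col 1: E + D ≡ L (mod 10)] several values work for L in column 1 (E + D ≡ L (mod 10), carry-in 0); try L=7, so L=7.
Step 3. [col 1: E + D ≡ L (mod 10)] column 1 reads E+D+carry(0)=L with D=5, L=7; with digits 5,7 already taken and all letters distinct, the only value for E is 2. So E=2.
Step 4. [col 2: X + L ≡ Z (mod 10)] column 2 (X + L ≡ Z (mod 10), carry-in 0) doesn't pin Z yet; pick Z=3 and continue, so Z=3.
Step 5. [col 2: X + L ≡ Z (mod 10)] column 2 reads X+L+carry(0)=Z with L=7, Z=3; with digits 2,3,5,7 already taken and all letters distinct, the only value for X is 6. So X=6.
Step 6. [col 3: X + H ≡ D (mod 10)] column 3 reads X+H+carry(1)=D with X=6, D=5; with digits 2,3,5,6,7 already taken and all letters distinct, the only value for H is 8 ⇒ H=8.
Step 7. [M] adding two 5-digit numbers gives at most 5+1 digits, and here it does — M is that final carry and must be 1. So M=1.
Step 8. [col 4: E + L ≡ P (mod 10)] from column 4 (E=2, L=7, carry-in 1, digits 1,2,3,5,6,7,8 already taken and all letters distinct): P must equal 0, so P=0.

Answer: D=5, E=2, H=8, L=7, M=1, P=0, X=6, Z=3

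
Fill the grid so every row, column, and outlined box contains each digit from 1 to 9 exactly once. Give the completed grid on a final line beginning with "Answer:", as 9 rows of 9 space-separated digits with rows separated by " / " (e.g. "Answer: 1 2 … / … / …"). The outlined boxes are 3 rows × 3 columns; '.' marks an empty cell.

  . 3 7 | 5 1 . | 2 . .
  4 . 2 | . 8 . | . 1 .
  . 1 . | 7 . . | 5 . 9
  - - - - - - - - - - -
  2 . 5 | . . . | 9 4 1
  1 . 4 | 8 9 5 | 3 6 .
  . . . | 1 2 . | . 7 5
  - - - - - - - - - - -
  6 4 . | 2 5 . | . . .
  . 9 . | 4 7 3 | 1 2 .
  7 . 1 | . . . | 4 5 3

Step 1. [r2c7∈{6,7}] 6 has one home in col 7: r2c7 ⇒ r2c7=6.
Step 2. [r1c6∈{4,6,9}] row 1 places 6 nowhere but r1c6 ⇒ r1c6=6.
Step 3. [r4c2∈{6,7,8}] across row 4, 8 lands solely at r4c2 ⇒ r4c2=8.
Step 4. [r1c8∈{8}] r1c8's peers cover all but 8, so r1c8=8.
Step 5. [r8c3∈{8}] only 8 remains possible at r8c3. So r8c3=8.
Step 6. [r6c3∈{3,6,9}] r6c3 is the only open cell in col 3 admitting 9, so r6c3=9.
Step 7. [r2c4∈{3,9}] r2c4 is the only open cell in row 2 admitting 3 ⇒ r2c4=3.
Step 8. [r7c9∈{7,8}] col 9 places 8 nowhere but r7c9. So r7c9=8.
Step 9. [r9c4∈{6,9}] across col 4, 9 lands solely at r9c4, so r9c4=9.
Step 10. [r4c5∈{3,6}] row 4 places 3 nowhere but r4c5. So r4c5=3.
Step 11. [r6c6∈{4}] r6c6 has the single candidate 4, so r6c6=4.
Step 12. [r2c2∈{5}] r2c2's peers cover all but 5, so r2c2=5.
Step 13. [r3c6∈{2}] r3c6 has the single candidate 2, so r3c6=2.
Step 14. [r4c4∈{6}] nothing but 6 survives at r4c4 ⇒ r4c4=6.
Step 15. [r8c1∈{5}] r8c1 has the single candidate 5 ⇒ r8c1=5.
Step 16. [r3c5∈{4}] nothing but 4 survives at r3c5. So r3c5=4.
Step 17. [r4c6∈{7}] r4c6 is down to just 7, so r4c6=7.
Step 18. [r6c7∈{8}] r6c7 is down to just 8. So r6c7=8.
Step 19. [r8c9∈{6}] r8c9 has the single candidate 6 ⇒ r8c9=6.
Step 20. [r7c7∈{7}] r7c7 is down to just 7 ⇒ r7c7=7.
Step 21. [r2c6∈{9}] nothing but 9 survives at r2c6 ⇒ r2c6=9.
Step 22. [r9c2∈{2}] r9c2 is down to just 2 ⇒ r9c2=2.
Step 23. [r9c5∈{6}] r9c5 is down to just 6 ⇒ r9c5=6.
Step 24. [r3c1∈{8}] r3c1 is down to just 8. So r3c1=8.
Step 25. [r1c1∈{9}] r1c1 has the single candidate 9, so r1c1=9.
Step 26. [r7c6∈{1}] only 1 remains possible at r7c6. So r7c6=1.
Step 27. [r3c3∈{6}] r3c3 has the single candidate 6, so r3c3=6.
Step 28. [r6c1∈{3}] r6c1's peers cover all but 3. So r6c1=3.
Step 29. [r9c6∈{8}] r9c6 is down to just 8. So r9c6=8.
Step 30. [r1c9∈{4}] r1c9 is down to just 4, so r1c9=4.
Step 31. [r5c2∈{7}] r5c2 is down to just 7. So r5c2=7.
Step 32. [r5c9∈{2}] only 2 remains possible at r5c9. So r5c9=2.
Step 33. [r2c9∈{7}] nothing but 7 survives at r2c9. So r2c9=7.
Step 34. [r7c3∈{3}] r7c3 has the single candidate 3. So r7c3=3.
Step 35. [r7c8∈{9}] only 9 remains possible at r7c8, so r7c8=9.
Step 36. [r3c8∈{3}] only 3 remains possible at r3c8 ⇒ r3c8=3.
Step 37. [r6c2∈{6}] r6c2 has the single candidate 6. So r6c2=6.

Answer: 9 3 7 5 1 6 2 8 4 / 4 5 2 3 8 9 6 1 7 / 8 1 6 7 4 2 5 3 9 / 2 8 5 6 3 7 9 4 1 / 1 7 4 8 9 5 3 6 2 / 3 6 9 1 2 4 8 7 5 / 6 4 3 2 5 1 7 9 8 / 5 9 8 4 7 3 1 2 6 / 7 2 1 9 6 8 4 5 3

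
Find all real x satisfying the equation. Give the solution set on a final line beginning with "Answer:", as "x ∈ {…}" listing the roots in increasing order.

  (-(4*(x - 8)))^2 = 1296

Step 1. [(-(4*(x - 8)))^2 = 1296] 1296 ≥ 0, LHS is (·)² — take ±√. So sqrt: -(4*(x - 8)) = 36 or -36.
Step 2. [-(4*(x - 8)) = 36 or -36] LHS negated; negate both sides, so neg: 4*(x - 8) = -36 or 36.
Step 3. [4*(x - 8) = -36 or 36] divide by the outer 4 ⇒ div: x - 8 = -9 or 9.
Step 4. [x - 8 = -9 or 9] 8 comes off first (add 8). So sub: x = -1 or 17.

Answer: x ∈ {-1, 17}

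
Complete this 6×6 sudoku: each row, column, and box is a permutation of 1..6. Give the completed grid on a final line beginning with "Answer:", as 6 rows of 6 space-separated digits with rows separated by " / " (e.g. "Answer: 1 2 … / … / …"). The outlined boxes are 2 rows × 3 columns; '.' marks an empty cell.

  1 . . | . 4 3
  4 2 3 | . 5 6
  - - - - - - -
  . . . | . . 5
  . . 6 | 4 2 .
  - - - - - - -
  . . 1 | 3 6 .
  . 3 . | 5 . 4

Step 1. [r4c6∈{1}] nothing but 1 survives at r4c6 ⇒ r4c6=1.
Step 2. [r6c3∈{2}] r6c3's peers cover all but 2 ⇒ r6c3=2.
Step 3. [r4c2∈{5}] r4c2's peers cover all but 5. So r4c2=5.
Step 4. [r3c3∈{4}] only 4 remains possible at r3c3 ⇒ r3c3=4.
Step 5. [r4c1∈{3}] r4c1's peers cover all but 3. So r4c1=3.
Step 6. [r3c1∈{2}] r3c1's peers cover all but 2 ⇒ r3c1=2.
Step 7. [r1c3∈{5}] r1c3's peers cover all but 5, so r1c3=5.
Step 8. [r3c4∈{6}] r3c4 is down to just 6 ⇒ r3c4=6.
Step 9. [r5c1∈{5}] only 5 remains possible at r5c1 ⇒ r5c1=5.
Step 10. [r2c4∈{1}] nothing but 1 survives at r2c4. So r2c4=1.
Step 11. [r3c2∈{1}] r3c2 has the single candidate 1, so r3c2=1.
Step 12. [r6c1∈{6}] r6c1 is down to just 6 ⇒ r6c1=6.
Step 13. [r1c2∈{6}] r1c2 has the single candidate 6, so r1c2=6.
Step 14. [r5c2∈{4}] nothing but 4 survives at r5c2. So r5c2=4.
Step 15. [r6c5∈{1}] r6c5's peers cover all but 1. So r6c5=1.
Step 16. [r5c6∈{2}] nothing but 2 survives at r5c6. So r5c6=2.
Step 17. [r1c4∈{2}] only 2 remains possible at r1c4. So r1c4=2.
Step 18. [r3c5∈{3}] r3c5 has the single candidate 3. So r3c5=3.

Answer: 1 6 5 2 4 3 / 4 2 3 1 5 6 / 2 1 4 6 3 5 / 3 5 6 4 2 1 / 5 4 1 3 6 2 / 6 3 2 5 1 4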